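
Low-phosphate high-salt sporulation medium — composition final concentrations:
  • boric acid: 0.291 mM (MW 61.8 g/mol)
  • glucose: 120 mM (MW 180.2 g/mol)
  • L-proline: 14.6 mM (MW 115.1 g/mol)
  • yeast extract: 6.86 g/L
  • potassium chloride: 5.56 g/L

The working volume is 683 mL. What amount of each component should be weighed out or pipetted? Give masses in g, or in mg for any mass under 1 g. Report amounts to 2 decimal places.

Scale factor relative to 1 L: 0.683.
boric acid: 0.291 mmol/L × 61.8 mg/mmol × 0.683 L = 12.28 mg
glucose: 120 mmol/L × 180.2 g/mol × 0.683 L ÷ 1000 = 14.77 g
L-proline: 14.6 mmol/L × 115.1 g/mol × 0.683 L ÷ 1000 = 1.15 g
yeast extract: 6.86 g/L × 0.683 L = 4.69 g
potassium chloride: 5.56 g/L × 0.683 L = 3.80 g

boric acid 12.28 mg; glucose 14.77 g; L-proline 1.15 g; yeast extract 4.69 g; potassium chloride 3.80 g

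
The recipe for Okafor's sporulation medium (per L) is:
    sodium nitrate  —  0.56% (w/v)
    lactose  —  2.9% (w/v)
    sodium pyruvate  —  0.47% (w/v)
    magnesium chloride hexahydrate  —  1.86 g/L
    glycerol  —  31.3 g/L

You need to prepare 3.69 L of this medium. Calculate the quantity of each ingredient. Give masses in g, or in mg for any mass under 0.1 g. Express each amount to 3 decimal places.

Scale factor relative to 1 L: 3.69.
sodium nitrate: 0.56 g per 100 mL × 3690 mL ÷ 100 = 20.664 g
lactose: 2.9 g per 100 mL × 3690 mL ÷ 100 = 107.010 g
sodium pyruvate: 0.47% w/v = 4.7 g/L → 4.7 × 3.69 L = 17.343 g
magnesium chloride hexahydrate: 1.86 g/L × 3.69 L = 6.863 g
glycerol: 31.3 g/L × 3.69 L = 115.497 g

sodium nitrate 20.664 g; lactose 107.010 g; sodium pyruvate 17.343 g; magnesium chloride hexahydrate 6.863 g; glycerol 115.497 g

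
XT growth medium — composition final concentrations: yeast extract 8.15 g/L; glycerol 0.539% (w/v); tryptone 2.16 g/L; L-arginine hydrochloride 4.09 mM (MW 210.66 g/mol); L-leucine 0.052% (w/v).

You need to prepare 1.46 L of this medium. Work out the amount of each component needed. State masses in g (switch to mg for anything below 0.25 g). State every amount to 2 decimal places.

Working volume: 1.46 L.
yeast extract: 8.15 g/L × 1.46 L = 11.90 g
glycerol: 0.539 g per 100 mL × 1460 mL ÷ 100 = 7.87 g
tryptone: 2.16 g/L × 1.46 L = 3.15 g
L-arginine hydrochloride: 4.09 mmol/L × 210.66 g/mol × 1.46 L ÷ 1000 = 1.26 g
L-leucine: 0.052 g per 100 mL × 1460 mL ÷ 100 = 0.76 g

yeast extract 11.90 g; glycerol 7.87 g; tryptone 3.15 g; L-arginine hydrochloride 1.26 g; L-leucine 0.76 g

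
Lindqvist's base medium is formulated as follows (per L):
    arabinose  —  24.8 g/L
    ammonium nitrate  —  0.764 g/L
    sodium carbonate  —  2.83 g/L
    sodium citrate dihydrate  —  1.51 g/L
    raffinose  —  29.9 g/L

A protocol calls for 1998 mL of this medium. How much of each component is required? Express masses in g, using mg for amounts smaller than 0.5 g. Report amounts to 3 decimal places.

arabinose 49.550 g; ammonium nitrate 1.526 g; sodium carbonate 5.654 g; sodium citrate dihydrate 3.017 g; raffinose 59.740 g

Working volume: 1998 mL = 1.998 L.
arabinose: 24.8 g/L × 1.998 L = 49.550 g
ammonium nitrate: 0.764 g/L × 1.998 L = 1.526 g
sodium carbonate: 2.83 g/L × 1.998 L = 5.654 g
sodium citrate dihydrate: 1.51 g/L × 1.998 L = 3.017 g
raffinose: 29.9 g/L × 1.998 L = 59.740 g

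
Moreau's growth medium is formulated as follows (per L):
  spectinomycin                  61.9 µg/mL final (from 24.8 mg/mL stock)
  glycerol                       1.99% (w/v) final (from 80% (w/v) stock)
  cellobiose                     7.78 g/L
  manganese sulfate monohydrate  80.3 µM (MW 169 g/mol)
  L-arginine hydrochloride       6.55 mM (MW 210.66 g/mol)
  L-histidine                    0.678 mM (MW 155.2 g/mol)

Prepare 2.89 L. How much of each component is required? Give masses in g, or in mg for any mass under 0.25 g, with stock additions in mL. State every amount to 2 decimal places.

spectinomycin 7.21 mL; glycerol 71.89 mL; cellobiose 22.48 g; manganese sulfate monohydrate 39.22 mg; L-arginine hydrochloride 3.99 g; L-histidine 0.30 g

Scale factor relative to 1 L: 2.89.
spectinomycin: C1V1 = C2V2 → 61.9 µg/mL × 2890 mL ÷ 24800 µg/mL = 7.21 mL
glycerol: dilute stock: 1.99% ÷ 80% × 2890 mL = 71.89 mL
cellobiose: 7.78 g/L × 2.89 L = 22.48 g
manganese sulfate monohydrate: 80.3 µmol/L × 169 g/mol × 2.89 L ÷ 1000 = 39.22 mg
L-arginine hydrochloride: 6.55 mmol/L × 210.66 g/mol × 2.89 L ÷ 1000 = 3.99 g
L-histidine: 0.678 mmol/L × 155.2 g/mol × 2.89 L ÷ 1000 = 0.30 g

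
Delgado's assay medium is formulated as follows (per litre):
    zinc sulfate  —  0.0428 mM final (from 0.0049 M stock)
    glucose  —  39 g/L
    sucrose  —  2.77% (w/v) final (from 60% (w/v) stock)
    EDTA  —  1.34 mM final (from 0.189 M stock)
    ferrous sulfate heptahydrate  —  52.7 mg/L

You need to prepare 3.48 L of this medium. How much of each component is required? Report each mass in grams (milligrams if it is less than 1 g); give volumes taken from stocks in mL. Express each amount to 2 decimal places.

Working volume: 3.48 L.
zinc sulfate: C1V1 = C2V2 → 0.0428 mM × 3480 mL ÷ 4.9 mM = 30.40 mL
glucose: 39 g/L × 3.48 L = 135.72 g
sucrose: dilute stock: 2.77% ÷ 60% × 3480 mL = 160.66 mL
EDTA: dilute stock: 1.34 mM × 3480 mL ÷ 189 mM = 24.67 mL
ferrous sulfate heptahydrate: 52.7 mg/L × 3.48 L = 183.40 mg

zinc sulfate 30.40 mL; glucose 135.72 g; sucrose 160.66 mL; EDTA 24.67 mL; ferrous sulfate heptahydrate 183.40 mg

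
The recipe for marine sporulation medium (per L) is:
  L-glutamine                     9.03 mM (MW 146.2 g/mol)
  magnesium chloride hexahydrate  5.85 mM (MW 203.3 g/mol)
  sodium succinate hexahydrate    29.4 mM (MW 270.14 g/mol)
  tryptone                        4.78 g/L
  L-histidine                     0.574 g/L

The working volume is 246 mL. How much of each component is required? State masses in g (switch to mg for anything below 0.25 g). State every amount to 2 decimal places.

Target volume = 246 mL = 0.246 L.
L-glutamine: 9.03 mmol/L × 146.2 g/mol × 0.246 L ÷ 1000 = 0.32 g
magnesium chloride hexahydrate: 5.85 mmol/L × 203.3 g/mol × 0.246 L ÷ 1000 = 0.29 g
sodium succinate hexahydrate: 29.4 mmol/L × 270.14 g/mol × 0.246 L ÷ 1000 = 1.95 g
tryptone: 4.78 g/L × 0.246 L = 1.18 g
L-histidine: 0.574 g/L × 0.246 L = 0.141204 g = 141.20 mg

L-glutamine 0.32 g; magnesium chloride hexahydrate 0.29 g; sodium succinate hexahydrate 1.95 g; tryptone 1.18 g; L-histidine 141.20 mg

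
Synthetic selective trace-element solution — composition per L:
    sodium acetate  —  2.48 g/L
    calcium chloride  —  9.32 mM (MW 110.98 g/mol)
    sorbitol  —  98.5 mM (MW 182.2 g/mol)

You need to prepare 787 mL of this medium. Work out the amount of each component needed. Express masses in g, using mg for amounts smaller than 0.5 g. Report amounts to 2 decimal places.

sodium acetate 1.95 g; calcium chloride 0.81 g; sorbitol 14.12 g

Target volume = 787 mL = 0.787 L.
sodium acetate: 2.48 g/L × 0.787 L = 1.95 g
calcium chloride: 9.32 mmol/L × 110.98 g/mol × 0.787 L ÷ 1000 = 0.81 g
sorbitol: 98.5 mmol/L × 182.2 g/mol × 0.787 L ÷ 1000 = 14.12 g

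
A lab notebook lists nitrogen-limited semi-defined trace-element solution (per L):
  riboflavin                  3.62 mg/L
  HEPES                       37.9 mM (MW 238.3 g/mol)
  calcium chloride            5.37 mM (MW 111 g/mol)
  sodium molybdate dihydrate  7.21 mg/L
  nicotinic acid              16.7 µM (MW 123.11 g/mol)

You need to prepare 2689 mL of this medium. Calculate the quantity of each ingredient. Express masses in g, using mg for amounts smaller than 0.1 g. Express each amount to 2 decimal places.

Target volume = 2689 mL = 2.689 L.
riboflavin: 3.62 mg/L × 2.689 L = 9.73 mg
HEPES: 37.9 mmol/L × 238.3 g/mol × 2.689 L ÷ 1000 = 24.29 g
calcium chloride: 5.37 mmol/L × 111 g/mol × 2.689 L ÷ 1000 = 1.60 g
sodium molybdate dihydrate: 7.21 mg/L × 2.689 L = 19.39 mg
nicotinic acid: 16.7 µmol/L × 123.11 g/mol × 2.689 L ÷ 1000 = 5.53 mg

riboflavin 9.73 mg; HEPES 24.29 g; calcium chloride 1.60 g; sodium molybdate dihydrate 19.39 mg; nicotinic acid 5.53 mg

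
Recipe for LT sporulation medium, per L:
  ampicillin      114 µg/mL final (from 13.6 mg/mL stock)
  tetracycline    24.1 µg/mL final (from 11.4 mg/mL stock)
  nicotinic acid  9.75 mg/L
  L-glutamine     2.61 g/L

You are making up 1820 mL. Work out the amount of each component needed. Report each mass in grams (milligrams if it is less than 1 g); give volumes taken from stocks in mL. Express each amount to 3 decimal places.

ampicillin 15.256 mL; tetracycline 3.848 mL; nicotinic acid 17.745 mg; L-glutamine 4.750 g

Scale factor relative to 1 L: 1.82.
ampicillin: V = C2·V2/C1 = 114 µg/mL × 1820 mL ÷ 13600 µg/mL = 15.256 mL
tetracycline: V = C2·V2/C1 = 24.1 µg/mL × 1820 mL ÷ 11400 µg/mL = 3.848 mL
nicotinic acid: 9.75 mg/L × 1.82 L = 17.745 mg
L-glutamine: 2.61 g/L × 1.82 L = 4.750 g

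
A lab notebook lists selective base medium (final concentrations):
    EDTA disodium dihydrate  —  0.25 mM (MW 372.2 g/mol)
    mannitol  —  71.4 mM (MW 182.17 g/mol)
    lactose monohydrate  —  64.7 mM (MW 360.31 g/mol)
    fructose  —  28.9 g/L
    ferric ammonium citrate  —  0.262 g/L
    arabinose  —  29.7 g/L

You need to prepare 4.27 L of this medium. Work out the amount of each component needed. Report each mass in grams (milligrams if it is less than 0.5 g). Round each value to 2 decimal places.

EDTA disodium dihydrate 397.32 mg; mannitol 55.54 g; lactose monohydrate 99.54 g; fructose 123.40 g; ferric ammonium citrate 1.12 g; arabinose 126.82 g

Scale factor relative to 1 L: 4.27.
EDTA disodium dihydrate: 0.25 mmol/L × 372.2 mg/mmol × 4.27 L = 397.32 mg
mannitol: 71.4 mmol/L × 182.17 g/mol × 4.27 L ÷ 1000 = 55.54 g
lactose monohydrate: 64.7 mmol/L × 360.31 g/mol × 4.27 L ÷ 1000 = 99.54 g
fructose: 28.9 g/L × 4.27 L = 123.40 g
ferric ammonium citrate: 0.262 g/L × 4.27 L = 1.12 g
arabinose: 29.7 g/L × 4.27 L = 126.82 g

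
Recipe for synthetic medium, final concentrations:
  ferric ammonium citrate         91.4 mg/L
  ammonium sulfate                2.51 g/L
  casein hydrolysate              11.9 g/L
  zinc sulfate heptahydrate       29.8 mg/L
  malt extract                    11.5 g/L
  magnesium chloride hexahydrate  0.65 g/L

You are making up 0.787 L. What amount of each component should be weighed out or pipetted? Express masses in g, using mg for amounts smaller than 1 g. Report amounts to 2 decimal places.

ferric ammonium citrate 71.93 mg; ammonium sulfate 1.98 g; casein hydrolysate 9.37 g; zinc sulfate heptahydrate 23.45 mg; malt extract 9.05 g; magnesium chloride hexahydrate 511.55 mg

Scale factor relative to 1 L: 0.787.
ferric ammonium citrate: 91.4 mg/L × 0.787 L = 71.93 mg
ammonium sulfate: 2.51 g/L × 0.787 L = 1.98 g
casein hydrolysate: 11.9 g/L × 0.787 L = 9.37 g
zinc sulfate heptahydrate: 29.8 mg/L × 0.787 L = 23.45 mg
malt extract: 11.5 g/L × 0.787 L = 9.05 g
magnesium chloride hexahydrate: 0.65 g/L × 0.787 L = 0.51155 g = 511.55 mg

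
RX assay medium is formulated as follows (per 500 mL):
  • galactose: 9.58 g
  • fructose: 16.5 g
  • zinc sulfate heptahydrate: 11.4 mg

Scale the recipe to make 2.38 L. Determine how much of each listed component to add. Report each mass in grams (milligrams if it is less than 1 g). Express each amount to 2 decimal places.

Ratio of target to recipe volume: 2380 / 500 = 4.76.
galactose: 9.58 g × (2380 mL / 500 mL) = 45.60 g
fructose: 16.5 g × (2380 mL / 500 mL) = 78.54 g
zinc sulfate heptahydrate: 11.4 mg × (2380 mL / 500 mL) = 54.26 mg

galactose 45.60 g; fructose 78.54 g; zinc sulfate heptahydrate 54.26 mg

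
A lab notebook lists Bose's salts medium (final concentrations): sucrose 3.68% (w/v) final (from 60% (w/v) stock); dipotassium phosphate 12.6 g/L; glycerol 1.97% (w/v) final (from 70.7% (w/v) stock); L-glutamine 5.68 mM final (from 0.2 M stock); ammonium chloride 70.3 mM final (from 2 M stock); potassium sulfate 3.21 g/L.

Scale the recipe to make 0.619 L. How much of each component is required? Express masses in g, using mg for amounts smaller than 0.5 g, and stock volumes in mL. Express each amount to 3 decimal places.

Working volume: 0.619 L.
sucrose: dilute stock: 3.68% ÷ 60% × 619 mL = 37.965 mL
dipotassium phosphate: 12.6 g/L × 0.619 L = 7.799 g
glycerol: C1V1 = C2V2 → 1.97% ÷ 70.7% × 619 mL = 17.248 mL
L-glutamine: V = C2·V2/C1 = 5.68 mM × 619 mL ÷ 200 mM = 17.580 mL
ammonium chloride: C1V1 = C2V2 → 70.3 mM × 619 mL ÷ 2000 mM = 21.758 mL
potassium sulfate: 3.21 g/L × 0.619 L = 1.987 g

sucrose 37.965 mL; dipotassium phosphate 7.799 g; glycerol 17.248 mL; L-glutamine 17.580 mL; ammonium chloride 21.758 mL; potassium sulfate 1.987 g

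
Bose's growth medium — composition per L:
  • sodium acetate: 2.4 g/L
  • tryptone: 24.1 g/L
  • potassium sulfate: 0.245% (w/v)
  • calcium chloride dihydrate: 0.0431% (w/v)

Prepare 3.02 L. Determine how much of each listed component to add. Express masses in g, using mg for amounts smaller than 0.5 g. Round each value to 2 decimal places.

Scale factor relative to 1 L: 3.02.
sodium acetate: 2.4 g/L × 3.02 L = 7.25 g
tryptone: 24.1 g/L × 3.02 L = 72.78 g
potassium sulfate: 0.245 g per 100 mL × 3020 mL ÷ 100 = 7.40 g
calcium chloride dihydrate: 0.0431% w/v = 0.431 g/L → 0.431 × 3.02 L = 1.30 g

sodium acetate 7.25 g; tryptone 72.78 g; potassium sulfate 7.40 g; calcium chloride dihydrate 1.30 g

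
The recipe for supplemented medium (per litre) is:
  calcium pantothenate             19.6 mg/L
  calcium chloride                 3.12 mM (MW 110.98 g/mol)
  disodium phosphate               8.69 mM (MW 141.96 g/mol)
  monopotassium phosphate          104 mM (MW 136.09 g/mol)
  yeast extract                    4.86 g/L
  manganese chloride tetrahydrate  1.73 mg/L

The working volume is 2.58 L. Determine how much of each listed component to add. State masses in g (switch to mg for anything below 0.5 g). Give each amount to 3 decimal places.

Working volume: 2.58 L.
calcium pantothenate: 19.6 mg/L × 2.58 L = 50.568 mg
calcium chloride: 3.12 mmol/L × 110.98 g/mol × 2.58 L ÷ 1000 = 0.893 g
disodium phosphate: 8.69 mmol/L × 141.96 g/mol × 2.58 L ÷ 1000 = 3.183 g
monopotassium phosphate: 104 mmol/L × 136.09 g/mol × 2.58 L ÷ 1000 = 36.516 g
yeast extract: 4.86 g/L × 2.58 L = 12.539 g
manganese chloride tetrahydrate: 1.73 mg/L × 2.58 L = 4.463 mg

calcium pantothenate 50.568 mg; calcium chloride 0.893 g; disodium phosphate 3.183 g; monopotassium phosphate 36.516 g; yeast extract 12.539 g; manganese chloride tetrahydrate 4.463 mg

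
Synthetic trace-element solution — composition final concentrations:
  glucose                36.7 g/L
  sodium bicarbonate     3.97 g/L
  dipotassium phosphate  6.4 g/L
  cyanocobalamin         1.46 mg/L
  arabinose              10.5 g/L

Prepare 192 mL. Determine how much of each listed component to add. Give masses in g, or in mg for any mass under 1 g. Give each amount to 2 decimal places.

Scale factor relative to 1 L: 0.192.
glucose: 36.7 g/L × 0.192 L = 7.05 g
sodium bicarbonate: 3.97 g/L × 0.192 L = 0.76224 g = 762.24 mg
dipotassium phosphate: 6.4 g/L × 0.192 L = 1.23 g
cyanocobalamin: 1.46 mg/L × 0.192 L = 0.28 mg
arabinose: 10.5 g/L × 0.192 L = 2.02 g

glucose 7.05 g; sodium bicarbonate 762.24 mg; dipotassium phosphate 1.23 g; cyanocobalamin 0.28 mg; arabinose 2.02 g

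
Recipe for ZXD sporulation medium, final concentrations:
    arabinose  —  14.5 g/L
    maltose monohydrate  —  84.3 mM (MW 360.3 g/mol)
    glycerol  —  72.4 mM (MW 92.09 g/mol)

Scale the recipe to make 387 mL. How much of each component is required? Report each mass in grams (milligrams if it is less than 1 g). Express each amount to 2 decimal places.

arabinose 5.61 g; maltose monohydrate 11.75 g; glycerol 2.58 g

Target volume = 387 mL = 0.387 L.
arabinose: 14.5 g/L × 0.387 L = 5.61 g
maltose monohydrate: 84.3 mmol/L × 360.3 g/mol × 0.387 L ÷ 1000 = 11.75 g
glycerol: 72.4 mmol/L × 92.09 g/mol × 0.387 L ÷ 1000 = 2.58 g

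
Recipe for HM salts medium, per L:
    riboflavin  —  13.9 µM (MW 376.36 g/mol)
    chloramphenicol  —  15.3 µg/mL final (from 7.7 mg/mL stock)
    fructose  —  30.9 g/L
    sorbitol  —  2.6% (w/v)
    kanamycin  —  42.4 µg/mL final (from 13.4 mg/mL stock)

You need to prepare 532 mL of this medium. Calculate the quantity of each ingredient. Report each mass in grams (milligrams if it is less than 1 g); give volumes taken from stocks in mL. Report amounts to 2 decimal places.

Target volume = 532 mL = 0.532 L.
riboflavin: 13.9 µmol/L × 376.36 g/mol × 0.532 L ÷ 1000 = 2.78 mg
chloramphenicol: V = C2·V2/C1 = 15.3 µg/mL × 532 mL ÷ 7700 µg/mL = 1.06 mL
fructose: 30.9 g/L × 0.532 L = 16.44 g
sorbitol: 2.6% w/v = 26 g/L → 26 × 0.532 L = 13.83 g
kanamycin: C1V1 = C2V2 → 42.4 µg/mL × 532 mL ÷ 13400 µg/mL = 1.68 mL

riboflavin 2.78 mg; chloramphenicol 1.06 mL; fructose 16.44 g; sorbitol 13.83 g; kanamycin 1.68 mL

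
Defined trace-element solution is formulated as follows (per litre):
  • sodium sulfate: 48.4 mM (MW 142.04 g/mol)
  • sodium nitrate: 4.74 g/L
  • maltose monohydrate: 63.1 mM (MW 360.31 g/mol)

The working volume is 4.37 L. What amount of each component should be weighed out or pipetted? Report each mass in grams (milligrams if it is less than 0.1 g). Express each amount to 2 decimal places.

sodium sulfate 30.04 g; sodium nitrate 20.71 g; maltose monohydrate 99.35 g

Scale factor relative to 1 L: 4.37.
sodium sulfate: 48.4 mmol/L × 142.04 g/mol × 4.37 L ÷ 1000 = 30.04 g
sodium nitrate: 4.74 g/L × 4.37 L = 20.71 g
maltose monohydrate: 63.1 mmol/L × 360.31 g/mol × 4.37 L ÷ 1000 = 99.35 g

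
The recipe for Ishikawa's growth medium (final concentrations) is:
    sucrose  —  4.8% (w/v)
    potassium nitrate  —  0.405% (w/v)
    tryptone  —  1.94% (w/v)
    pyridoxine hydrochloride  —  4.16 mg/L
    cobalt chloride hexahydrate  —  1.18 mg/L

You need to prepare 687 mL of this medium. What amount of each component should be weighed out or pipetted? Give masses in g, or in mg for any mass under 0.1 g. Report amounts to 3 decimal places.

sucrose 32.976 g; potassium nitrate 2.782 g; tryptone 13.328 g; pyridoxine hydrochloride 2.858 mg; cobalt chloride hexahydrate 0.811 mg

Working volume: 687 mL = 0.687 L.
sucrose: 4.8 g per 100 mL × 687 mL ÷ 100 = 32.976 g
potassium nitrate: 0.405% w/v = 4.05 g/L → 4.05 × 0.687 L = 2.782 g
tryptone: 1.94 g per 100 mL × 687 mL ÷ 100 = 13.328 g
pyridoxine hydrochloride: 4.16 mg/L × 0.687 L = 2.858 mg
cobalt chloride hexahydrate: 1.18 mg/L × 0.687 L = 0.811 mg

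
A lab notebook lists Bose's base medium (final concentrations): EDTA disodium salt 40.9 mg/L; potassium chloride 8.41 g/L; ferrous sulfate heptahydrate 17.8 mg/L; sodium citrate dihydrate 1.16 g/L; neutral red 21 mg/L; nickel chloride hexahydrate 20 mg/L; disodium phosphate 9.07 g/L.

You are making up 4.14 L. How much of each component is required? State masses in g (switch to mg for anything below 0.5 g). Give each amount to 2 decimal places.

Scale factor relative to 1 L: 4.14.
EDTA disodium salt: 40.9 mg/L × 4.14 L = 169.33 mg
potassium chloride: 8.41 g/L × 4.14 L = 34.82 g
ferrous sulfate heptahydrate: 17.8 mg/L × 4.14 L = 73.69 mg
sodium citrate dihydrate: 1.16 g/L × 4.14 L = 4.80 g
neutral red: 21 mg/L × 4.14 L = 86.94 mg
nickel chloride hexahydrate: 20 mg/L × 4.14 L = 82.80 mg
disodium phosphate: 9.07 g/L × 4.14 L = 37.55 g

EDTA disodium salt 169.33 mg; potassium chloride 34.82 g; ferrous sulfate heptahydrate 73.69 mg; sodium citrate dihydrate 4.80 g; neutral red 86.94 mg; nickel chloride hexahydrate 82.80 mg; disodium phosphate 37.55 g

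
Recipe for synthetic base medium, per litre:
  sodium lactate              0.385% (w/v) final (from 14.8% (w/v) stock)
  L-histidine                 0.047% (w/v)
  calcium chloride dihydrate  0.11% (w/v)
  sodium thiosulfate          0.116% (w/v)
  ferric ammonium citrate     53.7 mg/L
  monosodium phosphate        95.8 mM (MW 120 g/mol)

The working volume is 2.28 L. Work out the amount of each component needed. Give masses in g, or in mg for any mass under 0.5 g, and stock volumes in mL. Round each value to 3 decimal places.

sodium lactate 59.311 mL; L-histidine 1.072 g; calcium chloride dihydrate 2.508 g; sodium thiosulfate 2.645 g; ferric ammonium citrate 122.436 mg; monosodium phosphate 26.211 g

Scale factor relative to 1 L: 2.28.
sodium lactate: V = C2·V2/C1 = 0.385% ÷ 14.8% × 2280 mL = 59.311 mL
L-histidine: 0.047% w/v = 0.47 g/L → 0.47 × 2.28 L = 1.072 g
calcium chloride dihydrate: 0.11% w/v = 1.1 g/L → 1.1 × 2.28 L = 2.508 g
sodium thiosulfate: 0.116% w/v = 1.16 g/L → 1.16 × 2.28 L = 2.645 g
ferric ammonium citrate: 53.7 mg/L × 2.28 L = 122.436 mg
monosodium phosphate: 95.8 mmol/L × 120 g/mol × 2.28 L ÷ 1000 = 26.211 g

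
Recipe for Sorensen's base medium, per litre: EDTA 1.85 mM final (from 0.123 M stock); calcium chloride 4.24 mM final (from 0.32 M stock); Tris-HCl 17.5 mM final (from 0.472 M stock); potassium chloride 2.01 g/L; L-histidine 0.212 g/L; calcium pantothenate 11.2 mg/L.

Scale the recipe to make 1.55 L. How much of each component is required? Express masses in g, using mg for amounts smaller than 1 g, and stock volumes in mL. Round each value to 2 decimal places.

EDTA 23.31 mL; calcium chloride 20.54 mL; Tris-HCl 57.47 mL; potassium chloride 3.12 g; L-histidine 328.60 mg; calcium pantothenate 17.36 mg

Scale factor relative to 1 L: 1.55.
EDTA: V = C2·V2/C1 = 1.85 mM × 1550 mL ÷ 123 mM = 23.31 mL
calcium chloride: dilute stock: 4.24 mM × 1550 mL ÷ 320 mM = 20.54 mL
Tris-HCl: dilute stock: 17.5 mM × 1550 mL ÷ 472 mM = 57.47 mL
potassium chloride: 2.01 g/L × 1.55 L = 3.12 g
L-histidine: 0.212 g/L × 1.55 L = 0.3286 g = 328.60 mg
calcium pantothenate: 11.2 mg/L × 1.55 L = 17.36 mg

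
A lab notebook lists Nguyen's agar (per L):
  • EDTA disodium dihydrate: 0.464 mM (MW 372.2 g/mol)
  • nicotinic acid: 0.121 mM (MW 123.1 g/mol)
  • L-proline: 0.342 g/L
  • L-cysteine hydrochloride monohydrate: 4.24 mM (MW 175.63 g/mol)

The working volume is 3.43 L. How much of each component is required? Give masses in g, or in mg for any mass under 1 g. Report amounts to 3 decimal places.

EDTA disodium dihydrate 592.364 mg; nicotinic acid 51.090 mg; L-proline 1.173 g; L-cysteine hydrochloride monohydrate 2.554 g

Working volume: 3.43 L.
EDTA disodium dihydrate: 0.464 mmol/L × 372.2 mg/mmol × 3.43 L = 592.364 mg
nicotinic acid: 0.121 mmol/L × 123.1 mg/mmol × 3.43 L = 51.090 mg
L-proline: 0.342 g/L × 3.43 L = 1.173 g
L-cysteine hydrochloride monohydrate: 4.24 mmol/L × 175.63 g/mol × 3.43 L ÷ 1000 = 2.554 g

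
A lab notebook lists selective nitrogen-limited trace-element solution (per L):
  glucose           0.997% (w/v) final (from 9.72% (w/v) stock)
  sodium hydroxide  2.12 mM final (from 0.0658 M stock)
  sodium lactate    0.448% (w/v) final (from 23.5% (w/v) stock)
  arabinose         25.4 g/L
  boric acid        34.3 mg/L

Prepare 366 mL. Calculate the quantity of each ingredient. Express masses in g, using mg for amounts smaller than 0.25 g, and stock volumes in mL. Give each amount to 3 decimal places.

Target volume = 366 mL = 0.366 L.
glucose: dilute stock: 0.997% ÷ 9.72% × 366 mL = 37.541 mL
sodium hydroxide: C1V1 = C2V2 → 2.12 mM × 366 mL ÷ 65.8 mM = 11.792 mL
sodium lactate: C1V1 = C2V2 → 0.448% ÷ 23.5% × 366 mL = 6.977 mL
arabinose: 25.4 g/L × 0.366 L = 9.296 g
boric acid: 34.3 mg/L × 0.366 L = 12.554 mg

glucose 37.541 mL; sodium hydroxide 11.792 mL; sodium lactate 6.977 mL; arabinose 9.296 g; boric acid 12.554 mg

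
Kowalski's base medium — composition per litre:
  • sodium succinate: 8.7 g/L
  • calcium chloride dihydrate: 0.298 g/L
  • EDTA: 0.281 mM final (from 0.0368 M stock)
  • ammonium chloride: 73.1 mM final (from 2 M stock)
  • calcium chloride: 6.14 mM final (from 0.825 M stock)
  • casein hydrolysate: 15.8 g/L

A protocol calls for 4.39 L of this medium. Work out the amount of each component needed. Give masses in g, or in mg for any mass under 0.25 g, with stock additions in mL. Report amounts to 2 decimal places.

Scale factor relative to 1 L: 4.39.
sodium succinate: 8.7 g/L × 4.39 L = 38.19 g
calcium chloride dihydrate: 0.298 g/L × 4.39 L = 1.31 g
EDTA: V = C2·V2/C1 = 0.281 mM × 4390 mL ÷ 36.8 mM = 33.52 mL
ammonium chloride: V = C2·V2/C1 = 73.1 mM × 4390 mL ÷ 2000 mM = 160.45 mL
calcium chloride: C1V1 = C2V2 → 6.14 mM × 4390 mL ÷ 825 mM = 32.67 mL
casein hydrolysate: 15.8 g/L × 4.39 L = 69.36 g

sodium succinate 38.19 g; calcium chloride dihydrate 1.31 g; EDTA 33.52 mL; ammonium chloride 160.45 mL; calcium chloride 32.67 mL; casein hydrolysate 69.36 g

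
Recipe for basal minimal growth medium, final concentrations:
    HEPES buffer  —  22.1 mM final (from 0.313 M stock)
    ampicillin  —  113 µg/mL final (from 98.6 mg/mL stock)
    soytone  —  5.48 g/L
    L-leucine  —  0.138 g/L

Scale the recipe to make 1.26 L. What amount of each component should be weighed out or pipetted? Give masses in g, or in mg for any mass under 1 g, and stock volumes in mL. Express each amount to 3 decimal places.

Scale factor relative to 1 L: 1.26.
HEPES buffer: dilute stock: 22.1 mM × 1260 mL ÷ 313 mM = 88.965 mL
ampicillin: dilute stock: 113 µg/mL × 1260 mL ÷ 98600 µg/mL = 1.444 mL
soytone: 5.48 g/L × 1.26 L = 6.905 g
L-leucine: 0.138 g/L × 1.26 L = 0.17388 g = 173.880 mg

HEPES buffer 88.965 mL; ampicillin 1.444 mL; soytone 6.905 g; L-leucine 173.880 mg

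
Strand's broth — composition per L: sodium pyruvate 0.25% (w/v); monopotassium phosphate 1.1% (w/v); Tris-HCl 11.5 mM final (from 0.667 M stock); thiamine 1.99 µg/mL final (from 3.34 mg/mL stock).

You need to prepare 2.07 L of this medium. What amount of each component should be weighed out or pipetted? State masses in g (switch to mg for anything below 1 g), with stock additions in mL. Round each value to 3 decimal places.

Scale factor relative to 1 L: 2.07.
sodium pyruvate: 0.25 g per 100 mL × 2070 mL ÷ 100 = 5.175 g
monopotassium phosphate: 1.1 g per 100 mL × 2070 mL ÷ 100 = 22.770 g
Tris-HCl: dilute stock: 11.5 mM × 2070 mL ÷ 667 mM = 35.690 mL
thiamine: dilute stock: 1.99 µg/mL × 2070 mL ÷ 3340 µg/mL = 1.233 mL

sodium pyruvate 5.175 g; monopotassium phosphate 22.770 g; Tris-HCl 35.690 mL; thiamine 1.233 mL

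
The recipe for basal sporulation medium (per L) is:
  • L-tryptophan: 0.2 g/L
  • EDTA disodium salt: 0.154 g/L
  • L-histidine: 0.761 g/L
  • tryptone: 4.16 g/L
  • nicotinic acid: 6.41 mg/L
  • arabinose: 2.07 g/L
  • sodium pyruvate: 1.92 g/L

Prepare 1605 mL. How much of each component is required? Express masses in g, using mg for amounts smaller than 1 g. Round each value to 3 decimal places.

L-tryptophan 321.000 mg; EDTA disodium salt 247.170 mg; L-histidine 1.221 g; tryptone 6.677 g; nicotinic acid 10.288 mg; arabinose 3.322 g; sodium pyruvate 3.082 g

Target volume = 1605 mL = 1.605 L.
L-tryptophan: 0.2 g/L × 1.605 L = 0.321 g = 321.000 mg
EDTA disodium salt: 0.154 g/L × 1.605 L = 0.24717 g = 247.170 mg
L-histidine: 0.761 g/L × 1.605 L = 1.221 g
tryptone: 4.16 g/L × 1.605 L = 6.677 g
nicotinic acid: 6.41 mg/L × 1.605 L = 10.288 mg
arabinose: 2.07 g/L × 1.605 L = 3.322 g
sodium pyruvate: 1.92 g/L × 1.605 L = 3.082 g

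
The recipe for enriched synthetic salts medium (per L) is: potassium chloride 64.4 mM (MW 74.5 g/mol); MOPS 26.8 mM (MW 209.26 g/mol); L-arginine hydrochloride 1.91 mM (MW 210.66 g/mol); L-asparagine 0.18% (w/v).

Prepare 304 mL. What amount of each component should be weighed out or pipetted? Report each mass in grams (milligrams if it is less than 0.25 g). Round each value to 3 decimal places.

potassium chloride 1.459 g; MOPS 1.705 g; L-arginine hydrochloride 122.318 mg; L-asparagine 0.547 g

Working volume: 304 mL = 0.304 L.
potassium chloride: 64.4 mmol/L × 74.5 g/mol × 0.304 L ÷ 1000 = 1.459 g
MOPS: 26.8 mmol/L × 209.26 g/mol × 0.304 L ÷ 1000 = 1.705 g
L-arginine hydrochloride: 1.91 mmol/L × 210.66 mg/mmol × 0.304 L = 122.318 mg
L-asparagine: 0.18% w/v = 1.8 g/L → 1.8 × 0.304 L = 0.547 g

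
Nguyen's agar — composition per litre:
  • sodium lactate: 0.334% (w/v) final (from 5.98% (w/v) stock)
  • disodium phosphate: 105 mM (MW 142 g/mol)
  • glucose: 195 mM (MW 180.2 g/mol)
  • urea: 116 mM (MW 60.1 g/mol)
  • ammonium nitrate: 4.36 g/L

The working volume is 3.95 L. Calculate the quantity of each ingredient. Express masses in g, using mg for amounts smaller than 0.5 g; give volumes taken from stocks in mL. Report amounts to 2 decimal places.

sodium lactate 220.62 mL; disodium phosphate 58.89 g; glucose 138.80 g; urea 27.54 g; ammonium nitrate 17.22 g

Working volume: 3.95 L.
sodium lactate: dilute stock: 0.334% ÷ 5.98% × 3950 mL = 220.62 mL
disodium phosphate: 105 mmol/L × 142 g/mol × 3.95 L ÷ 1000 = 58.89 g
glucose: 195 mmol/L × 180.2 g/mol × 3.95 L ÷ 1000 = 138.80 g
urea: 116 mmol/L × 60.1 g/mol × 3.95 L ÷ 1000 = 27.54 g
ammonium nitrate: 4.36 g/L × 3.95 L = 17.22 g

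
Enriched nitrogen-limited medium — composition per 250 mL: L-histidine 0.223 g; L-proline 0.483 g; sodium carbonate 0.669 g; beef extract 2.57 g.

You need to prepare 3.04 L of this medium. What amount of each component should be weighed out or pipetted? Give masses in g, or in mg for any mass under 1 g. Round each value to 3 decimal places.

Scale factor = 3040 mL / 250 mL = 12.16.
L-histidine: 0.223 g × (3040 mL / 250 mL) = 2.712 g
L-proline: 0.483 g × (3040 mL / 250 mL) = 5.873 g
sodium carbonate: 0.669 g × (3040 mL / 250 mL) = 8.135 g
beef extract: 2.57 g × (3040 mL / 250 mL) = 31.251 g

L-histidine 2.712 g; L-proline 5.873 g; sodium carbonate 8.135 g; beef extract 31.251 g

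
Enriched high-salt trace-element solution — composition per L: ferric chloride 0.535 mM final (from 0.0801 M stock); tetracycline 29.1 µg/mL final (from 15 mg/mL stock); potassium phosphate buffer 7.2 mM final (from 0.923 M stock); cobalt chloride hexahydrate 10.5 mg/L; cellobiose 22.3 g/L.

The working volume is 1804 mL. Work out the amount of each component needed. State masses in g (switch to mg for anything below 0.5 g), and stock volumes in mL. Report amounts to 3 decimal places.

ferric chloride 12.049 mL; tetracycline 3.500 mL; potassium phosphate buffer 14.072 mL; cobalt chloride hexahydrate 18.942 mg; cellobiose 40.229 g

Target volume = 1804 mL = 1.804 L.
ferric chloride: C1V1 = C2V2 → 0.535 mM × 1804 mL ÷ 80.1 mM = 12.049 mL
tetracycline: V = C2·V2/C1 = 29.1 µg/mL × 1804 mL ÷ 15000 µg/mL = 3.500 mL
potassium phosphate buffer: C1V1 = C2V2 → 7.2 mM × 1804 mL ÷ 923 mM = 14.072 mL
cobalt chloride hexahydrate: 10.5 mg/L × 1.804 L = 18.942 mg
cellobiose: 22.3 g/L × 1.804 L = 40.229 g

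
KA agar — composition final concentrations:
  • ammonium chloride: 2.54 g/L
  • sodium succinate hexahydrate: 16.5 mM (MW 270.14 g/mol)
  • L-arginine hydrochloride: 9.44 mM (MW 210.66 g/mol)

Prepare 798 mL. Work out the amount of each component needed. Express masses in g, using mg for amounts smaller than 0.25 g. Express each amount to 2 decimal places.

Target volume = 798 mL = 0.798 L.
ammonium chloride: 2.54 g/L × 0.798 L = 2.03 g
sodium succinate hexahydrate: 16.5 mmol/L × 270.14 g/mol × 0.798 L ÷ 1000 = 3.56 g
L-arginine hydrochloride: 9.44 mmol/L × 210.66 g/mol × 0.798 L ÷ 1000 = 1.59 g

ammonium chloride 2.03 g; sodium succinate hexahydrate 3.56 g; L-arginine hydrochloride 1.59 g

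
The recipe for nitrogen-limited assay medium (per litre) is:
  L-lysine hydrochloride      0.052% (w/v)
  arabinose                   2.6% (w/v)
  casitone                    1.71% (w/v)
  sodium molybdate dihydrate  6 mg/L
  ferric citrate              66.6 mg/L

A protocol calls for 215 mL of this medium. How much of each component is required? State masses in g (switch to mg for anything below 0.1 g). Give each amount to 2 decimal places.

L-lysine hydrochloride 0.11 g; arabinose 5.59 g; casitone 3.68 g; sodium molybdate dihydrate 1.29 mg; ferric citrate 14.32 mg

Target volume = 215 mL = 0.215 L.
L-lysine hydrochloride: 0.052 g per 100 mL × 215 mL ÷ 100 = 0.11 g
arabinose: 2.6 g per 100 mL × 215 mL ÷ 100 = 5.59 g
casitone: 1.71 g per 100 mL × 215 mL ÷ 100 = 3.68 g
sodium molybdate dihydrate: 6 mg/L × 0.215 L = 1.29 mg
ferric citrate: 66.6 mg/L × 0.215 L = 14.32 mg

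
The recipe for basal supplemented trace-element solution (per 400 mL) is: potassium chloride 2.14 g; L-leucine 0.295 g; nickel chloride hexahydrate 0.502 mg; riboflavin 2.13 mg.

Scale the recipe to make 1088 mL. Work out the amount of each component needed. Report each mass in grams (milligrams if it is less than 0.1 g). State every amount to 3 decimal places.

Ratio of target to recipe volume: 1088 / 400 = 2.72.
potassium chloride: 2.14 g × (1088 mL / 400 mL) = 5.821 g
L-leucine: 0.295 g × (1088 mL / 400 mL) = 0.802 g
nickel chloride hexahydrate: 0.502 mg × (1088 mL / 400 mL) = 1.365 mg
riboflavin: 2.13 mg × (1088 mL / 400 mL) = 5.794 mg

potassium chloride 5.821 g; L-leucine 0.802 g; nickel chloride hexahydrate 1.365 mg; riboflavin 5.794 mg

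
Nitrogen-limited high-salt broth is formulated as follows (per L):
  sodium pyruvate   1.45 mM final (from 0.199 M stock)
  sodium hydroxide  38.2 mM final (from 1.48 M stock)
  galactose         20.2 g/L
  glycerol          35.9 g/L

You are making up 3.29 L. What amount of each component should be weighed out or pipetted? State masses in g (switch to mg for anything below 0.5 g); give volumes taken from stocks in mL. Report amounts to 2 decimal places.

sodium pyruvate 23.97 mL; sodium hydroxide 84.92 mL; galactose 66.46 g; glycerol 118.11 g

Working volume: 3.29 L.
sodium pyruvate: C1V1 = C2V2 → 1.45 mM × 3290 mL ÷ 199 mM = 23.97 mL
sodium hydroxide: C1V1 = C2V2 → 38.2 mM × 3290 mL ÷ 1480 mM = 84.92 mL
galactose: 20.2 g/L × 3.29 L = 66.46 g
glycerol: 35.9 g/L × 3.29 L = 118.11 g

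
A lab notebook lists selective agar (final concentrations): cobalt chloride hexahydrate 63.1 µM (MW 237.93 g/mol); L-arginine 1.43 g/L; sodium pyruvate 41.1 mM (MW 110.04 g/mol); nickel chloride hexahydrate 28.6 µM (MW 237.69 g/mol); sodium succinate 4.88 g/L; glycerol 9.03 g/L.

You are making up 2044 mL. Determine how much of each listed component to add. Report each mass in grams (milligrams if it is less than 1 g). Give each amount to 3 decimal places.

Scale factor relative to 1 L: 2.044.
cobalt chloride hexahydrate: 63.1 µmol/L × 237.93 g/mol × 2.044 L ÷ 1000 = 30.687 mg
L-arginine: 1.43 g/L × 2.044 L = 2.923 g
sodium pyruvate: 41.1 mmol/L × 110.04 g/mol × 2.044 L ÷ 1000 = 9.244 g
nickel chloride hexahydrate: 28.6 µmol/L × 237.69 g/mol × 2.044 L ÷ 1000 = 13.895 mg
sodium succinate: 4.88 g/L × 2.044 L = 9.975 g
glycerol: 9.03 g/L × 2.044 L = 18.457 g

cobalt chloride hexahydrate 30.687 mg; L-arginine 2.923 g; sodium pyruvate 9.244 g; nickel chloride hexahydrate 13.895 mg; sodium succinate 9.975 g; glycerol 18.457 g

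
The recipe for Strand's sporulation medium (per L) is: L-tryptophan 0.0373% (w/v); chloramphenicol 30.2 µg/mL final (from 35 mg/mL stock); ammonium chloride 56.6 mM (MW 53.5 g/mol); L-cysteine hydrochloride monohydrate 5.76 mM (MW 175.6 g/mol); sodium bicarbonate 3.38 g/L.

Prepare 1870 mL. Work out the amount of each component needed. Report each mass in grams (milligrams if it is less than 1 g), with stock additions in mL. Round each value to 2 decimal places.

L-tryptophan 697.51 mg; chloramphenicol 1.61 mL; ammonium chloride 5.66 g; L-cysteine hydrochloride monohydrate 1.89 g; sodium bicarbonate 6.32 g

Scale factor relative to 1 L: 1.87.
L-tryptophan: 0.0373% w/v = 0.373 g/L → 0.373 × 1.87 L = 0.69751 g = 697.51 mg
chloramphenicol: V = C2·V2/C1 = 30.2 µg/mL × 1870 mL ÷ 35000 µg/mL = 1.61 mL
ammonium chloride: 56.6 mmol/L × 53.5 g/mol × 1.87 L ÷ 1000 = 5.66 g
L-cysteine hydrochloride monohydrate: 5.76 mmol/L × 175.6 g/mol × 1.87 L ÷ 1000 = 1.89 g
sodium bicarbonate: 3.38 g/L × 1.87 L = 6.32 g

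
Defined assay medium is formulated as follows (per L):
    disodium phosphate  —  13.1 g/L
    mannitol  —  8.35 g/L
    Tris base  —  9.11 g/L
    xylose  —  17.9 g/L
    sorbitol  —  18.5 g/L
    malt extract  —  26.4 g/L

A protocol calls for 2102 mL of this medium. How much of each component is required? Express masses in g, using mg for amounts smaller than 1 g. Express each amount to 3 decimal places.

disodium phosphate 27.536 g; mannitol 17.552 g; Tris base 19.149 g; xylose 37.626 g; sorbitol 38.887 g; malt extract 55.493 g

Working volume: 2102 mL = 2.102 L.
disodium phosphate: 13.1 g/L × 2.102 L = 27.536 g
mannitol: 8.35 g/L × 2.102 L = 17.552 g
Tris base: 9.11 g/L × 2.102 L = 19.149 g
xylose: 17.9 g/L × 2.102 L = 37.626 g
sorbitol: 18.5 g/L × 2.102 L = 38.887 g
malt extract: 26.4 g/L × 2.102 L = 55.493 g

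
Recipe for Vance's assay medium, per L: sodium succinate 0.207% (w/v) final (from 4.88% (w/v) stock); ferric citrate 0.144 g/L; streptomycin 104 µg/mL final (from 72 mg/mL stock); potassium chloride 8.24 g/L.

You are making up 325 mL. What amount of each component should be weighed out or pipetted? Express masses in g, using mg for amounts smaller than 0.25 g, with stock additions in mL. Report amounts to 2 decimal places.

sodium succinate 13.79 mL; ferric citrate 46.80 mg; streptomycin 0.47 mL; potassium chloride 2.68 g

Scale factor relative to 1 L: 0.325.
sodium succinate: dilute stock: 0.207% ÷ 4.88% × 325 mL = 13.79 mL
ferric citrate: 0.144 g/L × 0.325 L = 0.0468 g = 46.80 mg
streptomycin: C1V1 = C2V2 → 104 µg/mL × 325 mL ÷ 72000 µg/mL = 0.47 mL
potassium chloride: 8.24 g/L × 0.325 L = 2.68 g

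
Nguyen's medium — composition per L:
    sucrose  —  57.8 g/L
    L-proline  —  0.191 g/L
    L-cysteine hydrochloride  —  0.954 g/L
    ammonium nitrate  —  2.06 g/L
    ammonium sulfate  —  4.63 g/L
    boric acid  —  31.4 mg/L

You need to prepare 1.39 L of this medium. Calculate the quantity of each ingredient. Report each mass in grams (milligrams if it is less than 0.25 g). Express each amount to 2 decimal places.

sucrose 80.34 g; L-proline 0.27 g; L-cysteine hydrochloride 1.33 g; ammonium nitrate 2.86 g; ammonium sulfate 6.44 g; boric acid 43.65 mg

Working volume: 1.39 L.
sucrose: 57.8 g/L × 1.39 L = 80.34 g
L-proline: 0.191 g/L × 1.39 L = 0.27 g
L-cysteine hydrochloride: 0.954 g/L × 1.39 L = 1.33 g
ammonium nitrate: 2.06 g/L × 1.39 L = 2.86 g
ammonium sulfate: 4.63 g/L × 1.39 L = 6.44 g
boric acid: 31.4 mg/L × 1.39 L = 43.65 mg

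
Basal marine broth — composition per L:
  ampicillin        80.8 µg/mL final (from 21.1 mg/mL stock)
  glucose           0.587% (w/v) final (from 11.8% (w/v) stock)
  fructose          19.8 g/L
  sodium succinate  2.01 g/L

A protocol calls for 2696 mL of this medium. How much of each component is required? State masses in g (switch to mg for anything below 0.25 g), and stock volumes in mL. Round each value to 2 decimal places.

Target volume = 2696 mL = 2.696 L.
ampicillin: V = C2·V2/C1 = 80.8 µg/mL × 2696 mL ÷ 21100 µg/mL = 10.32 mL
glucose: V = C2·V2/C1 = 0.587% ÷ 11.8% × 2696 mL = 134.11 mL
fructose: 19.8 g/L × 2.696 L = 53.38 g
sodium succinate: 2.01 g/L × 2.696 L = 5.42 g

ampicillin 10.32 mL; glucose 134.11 mL; fructose 53.38 g; sodium succinate 5.42 g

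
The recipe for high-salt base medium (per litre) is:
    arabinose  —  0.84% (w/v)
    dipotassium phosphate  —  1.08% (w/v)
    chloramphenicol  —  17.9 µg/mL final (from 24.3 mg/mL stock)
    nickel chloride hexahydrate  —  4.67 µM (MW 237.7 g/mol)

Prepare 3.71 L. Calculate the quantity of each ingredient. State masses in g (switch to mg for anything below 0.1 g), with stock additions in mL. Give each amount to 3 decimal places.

Scale factor relative to 1 L: 3.71.
arabinose: 0.84 g per 100 mL × 3710 mL ÷ 100 = 31.164 g
dipotassium phosphate: 1.08 g per 100 mL × 3710 mL ÷ 100 = 40.068 g
chloramphenicol: V = C2·V2/C1 = 17.9 µg/mL × 3710 mL ÷ 24300 µg/mL = 2.733 mL
nickel chloride hexahydrate: 4.67 µmol/L × 237.7 g/mol × 3.71 L ÷ 1000 = 4.118 mg

arabinose 31.164 g; dipotassium phosphate 40.068 g; chloramphenicol 2.733 mL; nickel chloride hexahydrate 4.118 mg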